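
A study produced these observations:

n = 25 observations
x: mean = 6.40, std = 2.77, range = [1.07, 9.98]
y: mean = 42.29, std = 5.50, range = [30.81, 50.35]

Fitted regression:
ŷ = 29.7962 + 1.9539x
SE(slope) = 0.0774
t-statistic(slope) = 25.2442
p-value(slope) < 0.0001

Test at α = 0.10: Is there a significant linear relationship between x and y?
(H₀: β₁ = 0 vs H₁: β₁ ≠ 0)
Reject H₀: p-value < 0.0001 < α = 0.10. The linear relationship is significant at the 10% level.

Hypothesis test for the slope coefficient:

H₀: β₁ = 0 (no linear relationship)
H₁: β₁ ≠ 0 (linear relationship exists)

Test statistic: t = β̂₁ / SE(β̂₁) = 1.9539 / 0.0774 = 25.2442

p < 0.0001: how often a slope estimate this far from 0 (in SE units) would arise by chance if β₁ were truly 0.

Decision rule: reject H₀ if p-value < α.
p-value < 0.0001 < α = 0.10 → reject H₀.

Conclusion: the linear association between x and y is significant at the 10% level.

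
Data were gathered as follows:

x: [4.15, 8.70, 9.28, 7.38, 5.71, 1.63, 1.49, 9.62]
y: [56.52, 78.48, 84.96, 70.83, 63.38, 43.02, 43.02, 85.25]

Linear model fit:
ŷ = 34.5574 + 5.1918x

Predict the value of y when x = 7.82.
ŷ = 75.1573

To predict y for x = 7.82, substitute into the regression equation:

ŷ = 34.5574 + 5.1918 × 7.82
ŷ = 34.5574 + 40.5999
ŷ = 75.1573

This is the fitted mean response at that x — an individual observation would come with a wider prediction interval.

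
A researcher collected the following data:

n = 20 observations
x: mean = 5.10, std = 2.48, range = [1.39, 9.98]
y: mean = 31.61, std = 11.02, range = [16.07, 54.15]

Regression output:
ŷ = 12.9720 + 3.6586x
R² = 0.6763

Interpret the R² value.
R² = 0.6763 means 67.63% of the variation in y is explained by the linear relationship with x. This indicates a moderate fit.

R² (coefficient of determination) measures the proportion of variance in y explained by the regression model.

Here R² = 0.6763:
- Explained: 67.63% of the variation in y
- Unexplained (residual): 100% − 67.63% = 32.37%
- Rule of thumb (below 0.3 weak; 0.3 to below 0.7 moderate; 0.7 and above strong) → moderate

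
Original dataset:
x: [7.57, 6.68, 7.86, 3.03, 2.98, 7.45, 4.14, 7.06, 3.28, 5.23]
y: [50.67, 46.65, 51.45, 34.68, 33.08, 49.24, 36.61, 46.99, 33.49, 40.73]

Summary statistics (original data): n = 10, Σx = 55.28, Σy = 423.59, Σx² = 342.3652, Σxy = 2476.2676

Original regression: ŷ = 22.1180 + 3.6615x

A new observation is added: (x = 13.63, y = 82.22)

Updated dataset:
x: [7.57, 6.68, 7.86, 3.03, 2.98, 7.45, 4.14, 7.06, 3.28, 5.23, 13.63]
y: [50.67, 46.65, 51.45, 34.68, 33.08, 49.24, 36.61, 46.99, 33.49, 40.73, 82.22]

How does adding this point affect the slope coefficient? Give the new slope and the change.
Adding the point moves β₁ from 3.6615 to 4.4401, i.e. it increases by 0.7786 (+21.3%).

The new point has HIGH LEVERAGE: x = 13.63 is far from the original mean x̄ = 55.28/10 ≈ 5.53 (original range [2.98, 7.86]).

Step 1: Update the sums with the new point (n goes from 10 to 11)
Σx  = 55.28 + 13.63 = 68.91
Σy  = 423.59 + 82.22 = 505.81
Σx² = 342.3652 + 13.63² = 342.3652 + 185.7769 = 528.1421
Σxy = 2476.2676 + 13.63×82.22 = 2476.2676 + 1120.6586 = 3596.9262

Step 2: Recompute the slope with b₁ = (nΣxy − ΣxΣy) / (nΣx² − (Σx)²)
Numerator   = 11×3596.9262 − 68.91×505.81 = 39566.1882 − 34855.3671 = 4710.8211
Denominator = 11×528.1421 − 68.91² = 5809.5631 − 4748.5881 = 1060.9750
b₁(new) = 4710.8211 / 1060.9750 = 4.4401

(Same formula on the original sums: (10×2476.2676 − 55.28×423.59) / (10×342.3652 − 55.28²) = 1346.6208 / 367.7736 = 3.6615, matching the given fit.)

Step 3: Change in slope
Δβ₁ = 4.4401 − 3.6615 = +0.7786
Relative change = +0.7786 / 3.6615 × 100% = +21.3%
→ the slope increases when the point is added.

Because the point sits above the extension of the original line at a high-leverage x, it tilts the fit up.
In practice: examine leverage (hᵢ) and Cook's distance rather than deleting it automatically; investigate whether it comes from the same population as the rest of the sample.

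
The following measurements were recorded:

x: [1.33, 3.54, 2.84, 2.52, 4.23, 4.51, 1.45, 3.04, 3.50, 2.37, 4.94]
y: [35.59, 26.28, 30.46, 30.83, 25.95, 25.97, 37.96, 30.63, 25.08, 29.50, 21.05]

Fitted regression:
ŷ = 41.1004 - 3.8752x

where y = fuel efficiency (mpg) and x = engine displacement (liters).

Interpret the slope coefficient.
On average, fuel efficiency is about 3.8752 mpg lower for every extra liter of engine displacement.

β₁ = -3.8752 is the change in predicted fuel efficiency (mpg) per additional liter of engine displacement.

Interpretation:
- Engine displacement up by 1 liter → predicted fuel efficiency decreases by 3.8752 mpg
- The effect is assumed constant over the observed range of x (linearity)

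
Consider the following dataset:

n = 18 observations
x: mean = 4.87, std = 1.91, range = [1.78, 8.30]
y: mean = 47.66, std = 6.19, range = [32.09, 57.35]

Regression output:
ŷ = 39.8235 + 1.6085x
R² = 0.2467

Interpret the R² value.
About 24.67% of the variability in y is accounted for by the regression on x (R² = 0.2467) — a weak linear fit.

R² = 1 − SS_res/SS_tot compares the residual scatter to the total scatter of y about its mean.

Here R² = 0.2467:
- Explained: 24.67% of the variation in y
- Unexplained (residual): 100% − 24.67% = 75.33%
- Rule of thumb (below 0.3 weak; 0.3 to below 0.7 moderate; 0.7 and above strong) → weak

Equivalently, for simple linear regression R² = r², so |r| = √0.2467 ≈ 0.4967.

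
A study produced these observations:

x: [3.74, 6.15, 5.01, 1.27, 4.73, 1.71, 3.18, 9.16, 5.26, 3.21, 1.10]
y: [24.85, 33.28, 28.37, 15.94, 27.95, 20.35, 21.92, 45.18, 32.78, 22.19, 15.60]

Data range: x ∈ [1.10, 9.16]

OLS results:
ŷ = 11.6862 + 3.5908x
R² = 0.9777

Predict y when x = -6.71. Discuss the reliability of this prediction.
ŷ = -12.4081, but this is extrapolation (below the data range [1.10, 9.16]) and may be unreliable.

Prediction calculation:
ŷ = 11.6862 + 3.5908 × (-6.71)
ŷ = -12.4081

Reliability:
- Data range: x ∈ [1.10, 9.16]
- Prediction point: x = -6.71 is 7.81 units below the observed range → this is EXTRAPOLATION, not interpolation

Why that matters here:
- Real relationships often flatten, saturate, or turn nonlinear at extremes
- R² describes fit only over the sampled x values; it says nothing about behaviour beyond them

Report the number if required, but flag clearly that it is an extrapolation.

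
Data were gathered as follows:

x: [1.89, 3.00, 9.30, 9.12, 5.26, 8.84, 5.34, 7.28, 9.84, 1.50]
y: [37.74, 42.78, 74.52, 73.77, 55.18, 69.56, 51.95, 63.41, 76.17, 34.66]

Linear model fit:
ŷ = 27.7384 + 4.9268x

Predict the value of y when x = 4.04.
ŷ = 47.6427

x = 4.04 lies inside the observed range [1.50, 9.84], so the fitted equation applies directly:

ŷ = 27.7384 + 4.9268 × 4.04
ŷ = 27.7384 + 19.9043
ŷ = 47.6427

This is a point prediction; actual observations scatter around it by roughly the residual standard deviation.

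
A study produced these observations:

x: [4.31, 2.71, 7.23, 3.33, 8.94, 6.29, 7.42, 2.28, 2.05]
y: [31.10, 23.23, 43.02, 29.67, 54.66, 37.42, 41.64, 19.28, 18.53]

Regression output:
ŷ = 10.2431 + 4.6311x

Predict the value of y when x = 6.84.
ŷ = 41.9198

Plug x = 6.84 into the fitted line:

ŷ = 10.2431 + 4.6311 × 6.84
ŷ = 10.2431 + 31.6767
ŷ = 41.9198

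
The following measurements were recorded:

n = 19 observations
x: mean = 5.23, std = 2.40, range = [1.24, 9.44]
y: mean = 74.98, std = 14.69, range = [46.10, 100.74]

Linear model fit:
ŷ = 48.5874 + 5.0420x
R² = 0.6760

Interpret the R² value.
About 67.60% of the variability in y is accounted for by the regression on x (R² = 0.6760) — a moderate linear fit.

The coefficient of determination R² is the fraction of the total variation in y that the fitted line accounts for.

Here R² = 0.6760:
- Explained: 67.60% of the variation in y
- Unexplained (residual): 100% − 67.60% = 32.40%
- Rule of thumb (below 0.3 weak; 0.3 to below 0.7 moderate; 0.7 and above strong) → moderate

Note: R² never decreases when predictors are added, so it should not be used alone to compare models of different size.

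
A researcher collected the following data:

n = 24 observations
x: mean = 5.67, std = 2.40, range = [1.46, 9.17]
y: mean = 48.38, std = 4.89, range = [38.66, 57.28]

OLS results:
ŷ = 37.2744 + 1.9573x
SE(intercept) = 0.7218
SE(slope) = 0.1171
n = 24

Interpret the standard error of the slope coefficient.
SE(β̂₁) = 0.1171 is the estimated standard deviation of the slope estimate across repeated samples; relative to β̂₁ = 1.9573 that is 6.0%, a precise estimate.

SE(β̂₁) = s / √Sxx, where s is the residual standard deviation and Sxx = Σ(x − x̄)². It is the yardstick for how far β̂₁ = 1.9573 could plausibly be from the true slope.

Relative precision:
- SE / |β̂₁| = 0.1171 / 1.9573 = 6.0%
- Rule of thumb (under 20%: precise; 20% to under 50%: moderately precise; 50% or more: imprecise) → precise

Link to interval estimation: a confidence interval for β₁ is β̂₁ ± t* × 0.1171, so SE sets the half-width per unit of t*.

What drives SE(β̂₁): more residual scatter → larger SE; wider spread of x values → smaller SE; larger n (here n = 24) → smaller SE.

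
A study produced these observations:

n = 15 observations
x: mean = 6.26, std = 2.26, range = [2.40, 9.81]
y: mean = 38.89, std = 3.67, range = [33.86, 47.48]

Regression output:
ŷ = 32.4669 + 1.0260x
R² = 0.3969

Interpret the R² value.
The model explains 39.69% of the variance in y (R² = 0.3969), leaving 60.31% unexplained; the fit is moderate.

The coefficient of determination R² is the fraction of the total variation in y that the fitted line accounts for.

Here R² = 0.3969:
- Explained: 39.69% of the variation in y
- Unexplained (residual): 100% − 39.69% = 60.31%
- Rule of thumb (below 0.3 weak; 0.3 to below 0.7 moderate; 0.7 and above strong) → moderate

Calculation: R² = 1 − (SS_res / SS_tot), where SS_res is the sum of squared residuals and SS_tot the total sum of squares.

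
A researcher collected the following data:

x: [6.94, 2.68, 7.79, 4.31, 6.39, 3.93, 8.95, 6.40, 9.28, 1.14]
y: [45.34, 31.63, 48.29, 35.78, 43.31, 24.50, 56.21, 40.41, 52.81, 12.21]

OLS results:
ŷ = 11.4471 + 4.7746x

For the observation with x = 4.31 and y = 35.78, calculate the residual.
Residual = 3.7544

The residual is the difference between the actual value and the predicted value:

Residual = y - ŷ

Step 1: Calculate predicted value
ŷ = 11.4471 + 4.7746 × 4.31
ŷ = 32.0256

Step 2: Calculate residual
Residual = 35.78 - 32.0256
Residual = 3.7544

The residual is positive, so the observed y = 35.78 sits above the regression line (the line underestimates it by 3.7544).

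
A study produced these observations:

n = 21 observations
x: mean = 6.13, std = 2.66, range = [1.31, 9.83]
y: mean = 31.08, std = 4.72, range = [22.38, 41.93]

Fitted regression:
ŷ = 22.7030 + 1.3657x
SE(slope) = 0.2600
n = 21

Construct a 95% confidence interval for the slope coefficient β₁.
The 95% CI for β₁ is (0.8215, 1.9099)

Confidence interval for the slope:

The 95% CI for β₁ is: β̂₁ ± t*(α/2, n-2) × SE(β̂₁)

Step 1: Find critical t-value
- Confidence level = 0.95
- Degrees of freedom = n - 2 = 21 - 2 = 19
- t*(α/2, 19) = 2.0930

Step 2: Calculate margin of error
Margin = 2.0930 × 0.2600 = 0.5442

Step 3: Construct interval
CI = 1.3657 ± 0.5442
CI = (0.8215, 1.9099)

Interpretation: intervals built this way capture the true β₁ in 95% of repeated samples; here the plausible range for the per-unit effect of x on y is 0.8215 to 1.9099.
Since 0 is outside the interval, a two-sided test at α = 0.05 would reject H₀: β₁ = 0.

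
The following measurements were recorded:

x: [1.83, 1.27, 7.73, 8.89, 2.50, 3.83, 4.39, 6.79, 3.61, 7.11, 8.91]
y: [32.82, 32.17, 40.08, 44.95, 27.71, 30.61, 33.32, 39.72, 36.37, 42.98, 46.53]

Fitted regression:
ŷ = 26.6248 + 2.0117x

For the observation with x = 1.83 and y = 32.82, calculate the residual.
Residual = 2.5138

The residual is the difference between the actual value and the predicted value:

Residual = y - ŷ

Step 1: Calculate predicted value
ŷ = 26.6248 + 2.0117 × 1.83
ŷ = 30.3062

Step 2: Calculate residual
Residual = 32.82 - 30.3062
Residual = 2.5138

Sign check: y > ŷ, so the point is above the line and the fit underestimates here.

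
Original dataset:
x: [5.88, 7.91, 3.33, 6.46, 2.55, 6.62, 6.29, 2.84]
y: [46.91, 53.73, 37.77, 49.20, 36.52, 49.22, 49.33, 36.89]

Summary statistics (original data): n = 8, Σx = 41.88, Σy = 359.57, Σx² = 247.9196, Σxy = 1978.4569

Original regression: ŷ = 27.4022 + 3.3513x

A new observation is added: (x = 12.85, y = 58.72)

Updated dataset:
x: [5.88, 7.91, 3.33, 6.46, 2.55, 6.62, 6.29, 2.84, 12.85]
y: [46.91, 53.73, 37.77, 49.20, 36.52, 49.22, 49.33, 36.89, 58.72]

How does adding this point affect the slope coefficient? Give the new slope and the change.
Adding the point moves β₁ from 3.3513 to 2.3602, i.e. it decreases by 0.9911 (-29.6%).

x = 12.85 lies well outside the original x-range [2.55, 7.91] (x̄ ≈ 5.24), so this observation has high leverage and can move the slope substantially.

Step 1: Update the sums with the new point (n goes from 8 to 9)
Σx  = 41.88 + 12.85 = 54.73
Σy  = 359.57 + 58.72 = 418.29
Σx² = 247.9196 + 12.85² = 247.9196 + 165.1225 = 413.0421
Σxy = 1978.4569 + 12.85×58.72 = 1978.4569 + 754.5520 = 2733.0089

Step 2: Recompute the slope with b₁ = (nΣxy − ΣxΣy) / (nΣx² − (Σx)²)
Numerator   = 9×2733.0089 − 54.73×418.29 = 24597.0801 − 22893.0117 = 1704.0684
Denominator = 9×413.0421 − 54.73² = 3717.3789 − 2995.3729 = 722.0060
b₁(new) = 1704.0684 / 722.0060 = 2.3602

(Same formula on the original sums: (8×1978.4569 − 41.88×359.57) / (8×247.9196 − 41.88²) = 768.8636 / 229.4224 = 3.3513, matching the given fit.)

Step 3: Change in slope
Δβ₁ = 2.3602 − 3.3513 = -0.9911
Relative change = -0.9911 / 3.3513 × 100% = -29.6%
→ the slope decreases when the point is added.

Because the point sits below the extension of the original line at a high-leverage x, it tilts the fit down.
In practice: investigate whether it comes from the same population as the rest of the sample.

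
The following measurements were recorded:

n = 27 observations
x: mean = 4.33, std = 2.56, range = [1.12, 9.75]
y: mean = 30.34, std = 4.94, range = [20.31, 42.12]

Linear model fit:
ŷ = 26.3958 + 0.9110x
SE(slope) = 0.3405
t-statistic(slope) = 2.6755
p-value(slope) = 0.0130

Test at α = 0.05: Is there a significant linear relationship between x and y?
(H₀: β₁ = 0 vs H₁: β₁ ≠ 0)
Since p-value = 0.0130 < α = 0.05, reject H₀ — the slope is significantly different from 0.

Hypothesis test for the slope coefficient:

H₀: β₁ = 0 (no linear relationship)
H₁: β₁ ≠ 0 (linear relationship exists)

Test statistic: t = β̂₁ / SE(β̂₁) = 0.9110 / 0.3405 = 2.6755

With df = 25, the two-sided p-value for |t| = 2.6755 is 0.0130.

Decision rule: reject H₀ if p-value < α.
p-value = 0.0130 < α = 0.05 → reject H₀.

At α = 0.05 the data do provide convincing evidence of a nonzero slope.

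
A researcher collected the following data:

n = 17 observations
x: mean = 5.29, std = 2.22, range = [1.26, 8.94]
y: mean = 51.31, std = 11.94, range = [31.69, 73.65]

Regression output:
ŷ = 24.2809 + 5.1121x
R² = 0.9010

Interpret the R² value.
About 90.10% of the variability in y is accounted for by the regression on x (R² = 0.9010) — a strong linear fit.

R² = 1 − SS_res/SS_tot compares the residual scatter to the total scatter of y about its mean.

Here R² = 0.9010:
- Explained: 90.10% of the variation in y
- Unexplained (residual): 100% − 90.10% = 9.90%
- Rule of thumb (below 0.3 weak; 0.3 to below 0.7 moderate; 0.7 and above strong) → strong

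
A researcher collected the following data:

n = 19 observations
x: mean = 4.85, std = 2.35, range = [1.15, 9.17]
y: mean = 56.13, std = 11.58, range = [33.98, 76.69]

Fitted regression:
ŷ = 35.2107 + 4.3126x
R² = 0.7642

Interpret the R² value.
R² = 0.7642 means 76.42% of the variation in y is explained by the linear relationship with x. This indicates a strong fit.

The coefficient of determination R² is the fraction of the total variation in y that the fitted line accounts for.

Here R² = 0.7642:
- Explained: 76.42% of the variation in y
- Unexplained (residual): 100% − 76.42% = 23.58%
- Rule of thumb (below 0.3 weak; 0.3 to below 0.7 moderate; 0.7 and above strong) → strong

Calculation: R² = 1 − (SS_res / SS_tot), where SS_res is the sum of squared residuals and SS_tot the total sum of squares.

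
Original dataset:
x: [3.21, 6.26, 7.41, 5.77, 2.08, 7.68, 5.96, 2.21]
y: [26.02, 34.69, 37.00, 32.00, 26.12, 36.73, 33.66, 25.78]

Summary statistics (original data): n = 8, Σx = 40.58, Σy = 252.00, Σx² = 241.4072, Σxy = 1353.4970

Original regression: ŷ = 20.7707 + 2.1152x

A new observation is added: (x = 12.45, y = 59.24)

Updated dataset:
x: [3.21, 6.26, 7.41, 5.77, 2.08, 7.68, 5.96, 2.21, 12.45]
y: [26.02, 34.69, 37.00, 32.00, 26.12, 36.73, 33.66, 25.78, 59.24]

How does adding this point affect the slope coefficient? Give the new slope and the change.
The slope changes from 2.1152 to 3.0632 (change of +0.9480, or +44.8%).

x = 12.45 lies well outside the original x-range [2.08, 7.68] (x̄ ≈ 5.07), so this observation has high leverage and can move the slope substantially.

Step 1: Update the sums with the new point (n goes from 8 to 9)
Σx  = 40.58 + 12.45 = 53.03
Σy  = 252.00 + 59.24 = 311.24
Σx² = 241.4072 + 12.45² = 241.4072 + 155.0025 = 396.4097
Σxy = 1353.4970 + 12.45×59.24 = 1353.4970 + 737.5380 = 2091.0350

Step 2: Recompute the slope with b₁ = (nΣxy − ΣxΣy) / (nΣx² − (Σx)²)
Numerator   = 9×2091.0350 − 53.03×311.24 = 18819.3150 − 16505.0572 = 2314.2578
Denominator = 9×396.4097 − 53.03² = 3567.6873 − 2812.1809 = 755.5064
b₁(new) = 2314.2578 / 755.5064 = 3.0632

(Same formula on the original sums: (8×1353.4970 − 40.58×252.00) / (8×241.4072 − 40.58²) = 601.8160 / 284.5212 = 2.1152, matching the given fit.)

Step 3: Change in slope
Δβ₁ = 3.0632 − 2.1152 = +0.9480
Relative change = +0.9480 / 2.1152 × 100% = +44.8%
→ the slope increases when the point is added.

Because the point sits above the extension of the original line at a high-leverage x, it tilts the fit up.
In practice: check such a point for data-entry or measurement error.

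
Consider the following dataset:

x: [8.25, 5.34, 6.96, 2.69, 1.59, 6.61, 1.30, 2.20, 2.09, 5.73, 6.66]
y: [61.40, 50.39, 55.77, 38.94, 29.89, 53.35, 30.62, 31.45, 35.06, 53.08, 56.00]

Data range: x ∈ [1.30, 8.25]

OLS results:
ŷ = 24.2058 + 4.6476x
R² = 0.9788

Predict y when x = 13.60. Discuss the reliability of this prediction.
The equation gives ŷ = 87.4132; however x = 13.60 is 5.35 units above the observed range, so this extrapolated value should not be trusted.

Prediction calculation:
ŷ = 24.2058 + 4.6476 × 13.60
ŷ = 87.4132

Reliability:
- Data range: x ∈ [1.30, 8.25]
- Prediction point: x = 13.60 is 5.35 units above the observed range → this is EXTRAPOLATION, not interpolation

Why that matters here:
- R² describes fit only over the sampled x values; it says nothing about behaviour beyond them
- Real relationships often flatten, saturate, or turn nonlinear at extremes
- The standard error of prediction grows with (x − x̄)², and x = 13.60 is far from x̄ = 4.49

A defensible statement: 'if the linear trend continued to x = 13.60, y would be about 87.4132' — the premise is untested.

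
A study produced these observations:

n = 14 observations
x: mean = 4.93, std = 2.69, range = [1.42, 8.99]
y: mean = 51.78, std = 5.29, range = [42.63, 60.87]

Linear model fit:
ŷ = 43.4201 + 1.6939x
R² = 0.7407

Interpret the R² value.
The model explains 74.07% of the variance in y (R² = 0.7407), leaving 25.93% unexplained; the fit is strong.

The coefficient of determination R² is the fraction of the total variation in y that the fitted line accounts for.

Here R² = 0.7407:
- Explained: 74.07% of the variation in y
- Unexplained (residual): 100% − 74.07% = 25.93%
- Rule of thumb (below 0.3 weak; 0.3 to below 0.7 moderate; 0.7 and above strong) → strong

Note: R² says nothing about causation, and a high R² does not by itself mean the linear form is appropriate — check the residuals.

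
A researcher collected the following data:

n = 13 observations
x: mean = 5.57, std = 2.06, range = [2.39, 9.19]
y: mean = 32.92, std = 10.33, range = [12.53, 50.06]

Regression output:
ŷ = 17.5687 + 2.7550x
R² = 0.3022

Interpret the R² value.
About 30.22% of the variability in y is accounted for by the regression on x (R² = 0.3022) — a moderate linear fit.

R² = 1 − SS_res/SS_tot compares the residual scatter to the total scatter of y about its mean.

Here R² = 0.3022:
- Explained: 30.22% of the variation in y
- Unexplained (residual): 100% − 30.22% = 69.78%
- Rule of thumb (below 0.3 weak; 0.3 to below 0.7 moderate; 0.7 and above strong) → moderate

Equivalently, for simple linear regression R² = r², so |r| = √0.3022 ≈ 0.5497.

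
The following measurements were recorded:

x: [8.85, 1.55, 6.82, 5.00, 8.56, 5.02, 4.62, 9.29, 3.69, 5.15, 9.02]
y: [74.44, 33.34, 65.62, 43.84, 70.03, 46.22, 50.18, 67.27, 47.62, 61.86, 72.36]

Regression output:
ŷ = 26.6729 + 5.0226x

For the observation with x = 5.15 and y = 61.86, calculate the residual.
Residual = 9.3207

The residual is the difference between the actual value and the predicted value:

Residual = y - ŷ

Step 1: Calculate predicted value
ŷ = 26.6729 + 5.0226 × 5.15
ŷ = 52.5393

Step 2: Calculate residual
Residual = 61.86 - 52.5393
Residual = 9.3207

The residual is positive, so the observed y = 61.86 sits above the regression line (the line underestimates it by 9.3207).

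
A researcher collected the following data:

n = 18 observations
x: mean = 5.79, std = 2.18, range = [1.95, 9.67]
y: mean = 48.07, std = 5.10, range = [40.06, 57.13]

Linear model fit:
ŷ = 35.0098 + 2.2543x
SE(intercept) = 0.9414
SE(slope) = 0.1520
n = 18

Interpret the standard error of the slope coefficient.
The slope 2.2543 is pinned down to within about ±0.1520 (one SE) by these data — relative uncertainty 6.7%, i.e. precise.

SE(β̂₁) = s / √Sxx, where s is the residual standard deviation and Sxx = Σ(x − x̄)². It is the yardstick for how far β̂₁ = 2.2543 could plausibly be from the true slope.

Relative precision:
- SE / |β̂₁| = 0.1520 / 2.2543 = 6.7%
- Rule of thumb (under 20%: precise; 20% to under 50%: moderately precise; 50% or more: imprecise) → precise

Rough 95% range (±2 SE): 2.2543 ± 0.3040 → (1.9503, 2.5583).

What drives SE(β̂₁): larger n (here n = 18) → smaller SE; wider spread of x values → smaller SE.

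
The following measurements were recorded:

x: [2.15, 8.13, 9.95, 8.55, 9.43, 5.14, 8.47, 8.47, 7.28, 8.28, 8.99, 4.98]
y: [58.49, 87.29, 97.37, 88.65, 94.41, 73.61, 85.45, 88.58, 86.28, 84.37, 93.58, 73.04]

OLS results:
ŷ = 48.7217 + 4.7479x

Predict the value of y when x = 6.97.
ŷ = 81.8146

x = 6.97 lies inside the observed range [2.15, 9.95], so the fitted equation applies directly:

ŷ = 48.7217 + 4.7479 × 6.97
ŷ = 48.7217 + 33.0929
ŷ = 81.8146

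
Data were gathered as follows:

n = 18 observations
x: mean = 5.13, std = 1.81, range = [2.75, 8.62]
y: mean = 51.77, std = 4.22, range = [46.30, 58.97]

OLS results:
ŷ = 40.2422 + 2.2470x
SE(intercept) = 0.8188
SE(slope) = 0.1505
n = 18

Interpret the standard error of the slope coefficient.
SE(slope) = 0.1505 measures the uncertainty in the estimated slope. The coefficient is estimated precisely (SE/|β̂₁| = 6.7%).

SE(β̂₁) = 0.1505 says: if we drew many samples of n = 18 from the same population and refit each time, the fitted slopes would scatter with a standard deviation of roughly 0.1505 around the true β₁.

Relative precision:
- SE / |β̂₁| = 0.1505 / 2.2470 = 6.7%
- Rule of thumb (under 20%: precise; 20% to under 50%: moderately precise; 50% or more: imprecise) → precise

Link to interval estimation: a confidence interval for β₁ is β̂₁ ± t* × 0.1505, so SE sets the half-width per unit of t*.

What drives SE(β̂₁): more residual scatter → larger SE; wider spread of x values → smaller SE.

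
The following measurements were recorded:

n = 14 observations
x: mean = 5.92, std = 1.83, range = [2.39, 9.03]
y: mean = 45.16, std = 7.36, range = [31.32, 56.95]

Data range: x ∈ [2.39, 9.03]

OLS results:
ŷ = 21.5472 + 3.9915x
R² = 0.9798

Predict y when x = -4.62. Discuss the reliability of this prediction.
The equation gives ŷ = 3.1065; however x = -4.62 is 7.01 units below the observed range, so this extrapolated value should not be trusted.

Prediction calculation:
ŷ = 21.5472 + 3.9915 × (-4.62)
ŷ = 3.1065

Reliability:
- Data range: x ∈ [2.39, 9.03]
- Prediction point: x = -4.62 is 7.01 units below the observed range → this is EXTRAPOLATION, not interpolation

Why that matters here:
- Real relationships often flatten, saturate, or turn nonlinear at extremes
- The linear relationship may not hold outside the observed range
- R² describes fit only over the sampled x values; it says nothing about behaviour beyond them

A defensible statement: 'if the linear trend continued to x = -4.62, y would be about 3.1065' — the premise is untested.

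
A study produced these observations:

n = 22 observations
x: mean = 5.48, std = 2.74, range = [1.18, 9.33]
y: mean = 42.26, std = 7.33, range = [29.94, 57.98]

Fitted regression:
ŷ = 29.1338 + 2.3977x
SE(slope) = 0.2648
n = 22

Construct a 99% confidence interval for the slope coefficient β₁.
The 99% CI for β₁ is (1.6443, 3.1511)

Confidence interval for the slope:

The 99% CI for β₁ is: β̂₁ ± t*(α/2, n-2) × SE(β̂₁)

Step 1: Find critical t-value
- Confidence level = 0.99
- Degrees of freedom = n - 2 = 22 - 2 = 20
- t*(α/2, 20) = 2.8453

Step 2: Calculate margin of error
Margin = 2.8453 × 0.2648 = 0.7534

Step 3: Construct interval
CI = 2.3977 ± 0.7534
CI = (1.6443, 3.1511)

Interpretation: each one-unit increase in x is associated with a change in mean y of between 1.6443 and 3.1511, with 99% confidence.
Since 0 is outside the interval, a two-sided test at α = 0.01 would reject H₀: β₁ = 0.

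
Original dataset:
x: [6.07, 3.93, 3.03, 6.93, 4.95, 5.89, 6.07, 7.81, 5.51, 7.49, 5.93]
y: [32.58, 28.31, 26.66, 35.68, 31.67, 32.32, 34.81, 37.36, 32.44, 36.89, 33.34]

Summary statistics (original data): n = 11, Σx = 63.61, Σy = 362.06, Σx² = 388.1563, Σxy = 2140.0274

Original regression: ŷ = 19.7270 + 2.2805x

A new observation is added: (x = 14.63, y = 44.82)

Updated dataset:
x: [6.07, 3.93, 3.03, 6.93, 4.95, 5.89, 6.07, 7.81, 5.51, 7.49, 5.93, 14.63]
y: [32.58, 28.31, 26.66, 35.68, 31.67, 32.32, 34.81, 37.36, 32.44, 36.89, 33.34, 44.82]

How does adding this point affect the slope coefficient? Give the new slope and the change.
Adding the point moves β₁ from 2.2805 to 1.5520, i.e. it decreases by 0.7285 (-31.9%).

The new point has HIGH LEVERAGE: x = 14.63 is far from the original mean x̄ = 63.61/11 ≈ 5.78 (original range [3.03, 7.81]).

Step 1: Update the sums with the new point (n goes from 11 to 12)
Σx  = 63.61 + 14.63 = 78.24
Σy  = 362.06 + 44.82 = 406.88
Σx² = 388.1563 + 14.63² = 388.1563 + 214.0369 = 602.1932
Σxy = 2140.0274 + 14.63×44.82 = 2140.0274 + 655.7166 = 2795.7440

Step 2: Recompute the slope with b₁ = (nΣxy − ΣxΣy) / (nΣx² − (Σx)²)
Numerator   = 12×2795.7440 − 78.24×406.88 = 33548.9280 − 31834.2912 = 1714.6368
Denominator = 12×602.1932 − 78.24² = 7226.3184 − 6121.4976 = 1104.8208
b₁(new) = 1714.6368 / 1104.8208 = 1.5520

(Same formula on the original sums: (11×2140.0274 − 63.61×362.06) / (11×388.1563 − 63.61²) = 509.6648 / 223.4872 = 2.2805, matching the given fit.)

Step 3: Change in slope
Δβ₁ = 1.5520 − 2.2805 = -0.7285
Relative change = -0.7285 / 2.2805 × 100% = -31.9%
→ the slope decreases when the point is added.

A high-leverage point only changes the slope if it is off the original line; here y = 44.82 is below the original trend, so the slope decreases.
In practice: refit with and without it and report both if conclusions differ.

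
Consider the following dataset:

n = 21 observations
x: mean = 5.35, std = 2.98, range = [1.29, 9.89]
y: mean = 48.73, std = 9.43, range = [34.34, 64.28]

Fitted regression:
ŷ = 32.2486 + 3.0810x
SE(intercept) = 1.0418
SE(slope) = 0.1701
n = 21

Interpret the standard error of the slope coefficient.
The slope 3.0810 is pinned down to within about ±0.1701 (one SE) by these data — relative uncertainty 5.5%, i.e. precise.

SE(β̂₁) = 0.1701 says: if we drew many samples of n = 21 from the same population and refit each time, the fitted slopes would scatter with a standard deviation of roughly 0.1701 around the true β₁.

Relative precision:
- SE / |β̂₁| = 0.1701 / 3.0810 = 5.5%
- Rule of thumb (under 20%: precise; 20% to under 50%: moderately precise; 50% or more: imprecise) → precise

Rough 95% range (±2 SE): 3.0810 ± 0.3402 → (2.7408, 3.4212).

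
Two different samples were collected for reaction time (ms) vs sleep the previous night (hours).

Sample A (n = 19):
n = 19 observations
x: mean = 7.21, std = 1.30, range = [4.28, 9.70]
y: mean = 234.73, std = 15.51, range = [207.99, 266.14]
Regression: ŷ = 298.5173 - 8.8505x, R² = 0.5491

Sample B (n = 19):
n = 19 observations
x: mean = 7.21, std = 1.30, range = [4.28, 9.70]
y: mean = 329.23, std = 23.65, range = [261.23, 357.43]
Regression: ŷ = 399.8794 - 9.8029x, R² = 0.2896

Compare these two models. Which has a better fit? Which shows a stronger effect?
Model A has the better fit (R² = 0.5491 vs 0.2896). Model B shows the stronger effect (|β₁| = 9.8029 vs 8.8505).

Model Comparison:

Which explains more variance? (R²)
- Model A: R² = 0.5491 → 54.91% of variance in reaction time explained
- Model B: R² = 0.2896 → 28.96% of variance in reaction time explained
- 0.5491 > 0.2896 → Model A has the better fit

Strength of effect — compare |β₁|:
- Model A: β₁ = -8.8505 → predicted reaction time falls 8.8505 ms per additional hour of sleep
- Model B: β₁ = -9.8029 → predicted reaction time falls 9.8029 ms per additional hour of sleep
- |-8.8505| < |-9.8029| → Model B shows the stronger marginal effect

Note: A steeper slope doesn't make a better model if the scatter around the line is large.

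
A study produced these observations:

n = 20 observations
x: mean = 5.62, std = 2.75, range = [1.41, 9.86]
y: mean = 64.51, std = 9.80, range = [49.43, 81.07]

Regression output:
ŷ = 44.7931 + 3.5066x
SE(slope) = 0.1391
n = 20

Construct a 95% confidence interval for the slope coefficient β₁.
The 95% CI for β₁ is (3.2144, 3.7988)

Confidence interval for the slope:

The 95% CI for β₁ is: β̂₁ ± t*(α/2, n-2) × SE(β̂₁)

Step 1: Find critical t-value
- Confidence level = 0.95
- Degrees of freedom = n - 2 = 20 - 2 = 18
- t*(α/2, 18) = 2.1009

Step 2: Calculate margin of error
Margin = 2.1009 × 0.1391 = 0.2922

Step 3: Construct interval
CI = 3.5066 ± 0.2922
CI = (3.2144, 3.7988)

Interpretation: each one-unit increase in x is associated with a change in mean y of between 3.2144 and 3.7988, with 95% confidence.
Both endpoints are positive, so the data support a genuinely positive slope at this confidence level.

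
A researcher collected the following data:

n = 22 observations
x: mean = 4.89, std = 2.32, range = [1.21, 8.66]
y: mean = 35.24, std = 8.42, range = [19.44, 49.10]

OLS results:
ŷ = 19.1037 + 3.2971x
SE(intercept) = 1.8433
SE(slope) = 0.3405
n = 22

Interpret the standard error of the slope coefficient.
SE(slope) = 0.3405 measures the uncertainty in the estimated slope. The coefficient is estimated precisely (SE/|β̂₁| = 10.3%).

SE(β̂₁) = s / √Sxx, where s is the residual standard deviation and Sxx = Σ(x − x̄)². It is the yardstick for how far β̂₁ = 3.2971 could plausibly be from the true slope.

Relative precision:
- SE / |β̂₁| = 0.3405 / 3.2971 = 10.3%
- Rule of thumb (under 20%: precise; 20% to under 50%: moderately precise; 50% or more: imprecise) → precise

Rough 95% range (±2 SE): 3.2971 ± 0.6810 → (2.6161, 3.9781).

What drives SE(β̂₁): wider spread of x values → smaller SE; larger n (here n = 22) → smaller SE; more residual scatter → larger SE.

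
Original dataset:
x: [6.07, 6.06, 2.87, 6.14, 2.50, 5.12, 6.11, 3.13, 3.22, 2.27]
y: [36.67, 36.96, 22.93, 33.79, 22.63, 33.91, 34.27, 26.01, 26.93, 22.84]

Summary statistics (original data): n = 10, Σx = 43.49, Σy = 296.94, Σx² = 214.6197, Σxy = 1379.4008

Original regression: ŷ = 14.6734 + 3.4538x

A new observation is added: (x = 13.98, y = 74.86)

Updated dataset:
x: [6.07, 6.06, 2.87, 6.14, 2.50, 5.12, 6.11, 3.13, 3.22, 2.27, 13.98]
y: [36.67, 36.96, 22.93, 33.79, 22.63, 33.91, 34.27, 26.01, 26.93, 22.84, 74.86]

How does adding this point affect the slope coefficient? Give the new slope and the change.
The slope changes from 3.4538 to 4.4029 (change of +0.9491, or +27.5%).

x = 13.98 lies well outside the original x-range [2.27, 6.14] (x̄ ≈ 4.35), so this observation has high leverage and can move the slope substantially.

Step 1: Update the sums with the new point (n goes from 10 to 11)
Σx  = 43.49 + 13.98 = 57.47
Σy  = 296.94 + 74.86 = 371.80
Σx² = 214.6197 + 13.98² = 214.6197 + 195.4404 = 410.0601
Σxy = 1379.4008 + 13.98×74.86 = 1379.4008 + 1046.5428 = 2425.9436

Step 2: Recompute the slope with b₁ = (nΣxy − ΣxΣy) / (nΣx² − (Σx)²)
Numerator   = 11×2425.9436 − 57.47×371.80 = 26685.3796 − 21367.3460 = 5318.0336
Denominator = 11×410.0601 − 57.47² = 4510.6611 − 3302.8009 = 1207.8602
b₁(new) = 5318.0336 / 1207.8602 = 4.4029

(Same formula on the original sums: (10×1379.4008 − 43.49×296.94) / (10×214.6197 − 43.49²) = 880.0874 / 254.8169 = 3.4538, matching the given fit.)

Step 3: Change in slope
Δβ₁ = 4.4029 − 3.4538 = +0.9491
Relative change = +0.9491 / 3.4538 × 100% = +27.5%
→ the slope increases when the point is added.

Because the point sits above the extension of the original line at a high-leverage x, it tilts the fit up.
In practice: examine leverage (hᵢ) and Cook's distance rather than deleting it automatically.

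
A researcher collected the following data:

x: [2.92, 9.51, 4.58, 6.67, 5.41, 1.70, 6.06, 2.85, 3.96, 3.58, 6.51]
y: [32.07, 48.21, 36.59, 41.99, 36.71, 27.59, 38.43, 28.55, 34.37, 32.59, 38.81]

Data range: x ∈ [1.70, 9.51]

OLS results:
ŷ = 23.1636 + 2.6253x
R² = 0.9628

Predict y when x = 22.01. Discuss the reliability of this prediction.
ŷ = 80.9465 (extrapolation — x = 22.01 lies outside [1.70, 9.51], so reliability is low).

Prediction calculation:
ŷ = 23.1636 + 2.6253 × 22.01
ŷ = 80.9465

Reliability:
- Data range: x ∈ [1.70, 9.51]
- Prediction point: x = 22.01 is 12.50 units above the observed range → this is EXTRAPOLATION, not interpolation

Why that matters here:
- The linear relationship may not hold outside the observed range
- The standard error of prediction grows with (x − x̄)², and x = 22.01 is far from x̄ = 4.89

The R² = 0.9628 only validates the fit within [1.70, 9.51]; treat ŷ = 80.9465 with caution.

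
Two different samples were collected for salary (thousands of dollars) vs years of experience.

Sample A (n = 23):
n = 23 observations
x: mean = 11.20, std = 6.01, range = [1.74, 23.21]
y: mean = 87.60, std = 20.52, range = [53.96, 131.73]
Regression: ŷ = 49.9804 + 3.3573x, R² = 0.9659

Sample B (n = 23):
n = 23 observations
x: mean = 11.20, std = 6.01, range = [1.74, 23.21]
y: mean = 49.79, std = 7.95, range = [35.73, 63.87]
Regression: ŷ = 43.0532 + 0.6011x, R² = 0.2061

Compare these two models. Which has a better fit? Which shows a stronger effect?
Model A has the better fit (R² = 0.9659 vs 0.2061). Model A shows the stronger effect (|β₁| = 3.3573 vs 0.6011).

Model Comparison:

Which explains more variance? (R²)
- Model A: R² = 0.9659 → 96.59% of variance in salary explained
- Model B: R² = 0.2061 → 20.61% of variance in salary explained
- 0.9659 > 0.2061 → Model A has the better fit

Effect size (slope magnitude):
- Model A: β₁ = 3.3573 → predicted salary rises 3.3573 thousand dollars per additional year of experience
- Model B: β₁ = 0.6011 → predicted salary rises 0.6011 thousand dollars per additional year of experience
- |3.3573| > |0.6011| → Model A shows the stronger marginal effect

Notes:
- A steeper slope doesn't make a better model if the scatter around the line is large.
- R² measures how tightly points cluster around the line; β₁ measures how steep the line is — they answer different questions.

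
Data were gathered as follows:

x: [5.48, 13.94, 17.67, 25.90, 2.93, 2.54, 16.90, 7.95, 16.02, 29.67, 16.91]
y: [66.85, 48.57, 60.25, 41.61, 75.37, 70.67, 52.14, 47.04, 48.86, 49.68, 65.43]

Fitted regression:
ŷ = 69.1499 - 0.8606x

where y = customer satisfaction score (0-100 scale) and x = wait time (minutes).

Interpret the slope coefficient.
An increase of one minute in wait time is associated with a 0.8606 points decrease in predicted satisfaction score.

The slope β₁ = -0.8606 gives the rate at which the fitted satisfaction score changes with wait time.

Interpretation:
- Wait time up by 1 minute → predicted satisfaction score decreases by 0.8606 points
- This is a linear approximation: the same per-unit change is assumed across the whole observed x range

The intercept β₀ = 69.1499 is the predicted satisfaction score when wait time = 0; since the smallest observed x is 2.54, this is an extrapolation and mainly anchors the line.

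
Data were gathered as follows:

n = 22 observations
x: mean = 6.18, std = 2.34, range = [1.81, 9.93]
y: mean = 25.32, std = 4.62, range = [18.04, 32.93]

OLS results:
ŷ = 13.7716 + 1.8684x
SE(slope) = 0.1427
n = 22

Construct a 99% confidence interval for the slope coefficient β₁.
The 99% CI for β₁ is (1.4624, 2.2744)

Confidence interval for the slope:

The 99% CI for β₁ is: β̂₁ ± t*(α/2, n-2) × SE(β̂₁)

Step 1: Find critical t-value
- Confidence level = 0.99
- Degrees of freedom = n - 2 = 22 - 2 = 20
- t*(α/2, 20) = 2.8453

Step 2: Calculate margin of error
Margin = 2.8453 × 0.1427 = 0.4060

Step 3: Construct interval
CI = 1.8684 ± 0.4060
CI = (1.4624, 2.2744)

Interpretation: intervals built this way capture the true β₁ in 99% of repeated samples; here the plausible range for the per-unit effect of x on y is 1.4624 to 2.2744.
The interval does not include 0, suggesting a significant linear relationship.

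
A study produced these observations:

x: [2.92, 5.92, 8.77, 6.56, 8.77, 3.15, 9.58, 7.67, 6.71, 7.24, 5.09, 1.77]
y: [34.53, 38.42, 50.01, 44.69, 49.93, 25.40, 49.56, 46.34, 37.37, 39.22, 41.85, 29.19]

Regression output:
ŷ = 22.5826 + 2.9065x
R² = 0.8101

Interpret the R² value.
R² = 0.8101 means 81.01% of the variation in y is explained by the linear relationship with x. This indicates a strong fit.

R² = 1 − SS_res/SS_tot compares the residual scatter to the total scatter of y about its mean.

Here R² = 0.8101:
- Explained: 81.01% of the variation in y
- Unexplained (residual): 100% − 81.01% = 18.99%
- Rule of thumb (below 0.3 weak; 0.3 to below 0.7 moderate; 0.7 and above strong) → strong

Note: R² never decreases when predictors are added, so it should not be used alone to compare models of different size.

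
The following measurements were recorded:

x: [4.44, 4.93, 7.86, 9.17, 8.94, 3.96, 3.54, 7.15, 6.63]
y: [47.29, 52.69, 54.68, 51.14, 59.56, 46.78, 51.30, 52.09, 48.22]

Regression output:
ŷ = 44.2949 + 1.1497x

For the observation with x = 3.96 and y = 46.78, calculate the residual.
Residual = -2.0677

The residual is the difference between the actual value and the predicted value:

Residual = y - ŷ

Step 1: Calculate predicted value
ŷ = 44.2949 + 1.1497 × 3.96
ŷ = 48.8477

Step 2: Calculate residual
Residual = 46.78 - 48.8477
Residual = -2.0677

Interpretation: the model overestimates the actual value by 2.0677 at this point (negative residual → observation lies below the fitted line).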